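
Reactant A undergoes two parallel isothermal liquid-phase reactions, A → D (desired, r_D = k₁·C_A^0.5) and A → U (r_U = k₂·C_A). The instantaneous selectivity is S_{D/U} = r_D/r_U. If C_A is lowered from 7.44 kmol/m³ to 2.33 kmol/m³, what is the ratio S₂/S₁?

S_{D/U} = (k₁/k₂)·C_A^-0.5, so S₂/S₁ = (C_{A,2}/C_{A,1})^-0.5.
= (2.33/7.44)^(-0.5) = (0.3132)^(-0.5) = 1.79.
Selectivity toward D rises as C_A falls — low-concentration operation is favoured.

1.79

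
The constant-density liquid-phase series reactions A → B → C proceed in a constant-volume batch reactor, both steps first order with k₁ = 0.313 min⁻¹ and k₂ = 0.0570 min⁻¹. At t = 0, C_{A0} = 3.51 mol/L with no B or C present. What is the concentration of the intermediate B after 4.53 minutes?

2.28 mol/L

Solving the coupled first-order balances gives C_B(t) = [k₁/(k₂−k₁)]·C_{A0}·(e^(−k₁t) − e^(−k₂t)).
e^(−k₁t) = e^(−0.313×4.53) = e^(−1.418) = 0.2422; e^(−k₂t) = e^(−0.2582) = 0.7724.
C_B = 0.313×3.51/(0.0570−0.313) × (0.2422−0.7724) = (-4.292)×(-0.5302) = 2.275 mol/L.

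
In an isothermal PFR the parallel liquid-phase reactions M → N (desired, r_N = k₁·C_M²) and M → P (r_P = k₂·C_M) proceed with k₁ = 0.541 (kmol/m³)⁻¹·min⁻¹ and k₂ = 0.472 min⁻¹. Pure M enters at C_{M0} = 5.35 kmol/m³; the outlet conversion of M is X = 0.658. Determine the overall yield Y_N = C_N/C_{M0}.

C_M = C_{M0}(1−X) = 1.830 kmol/m³.
Along a PFR/batch, dC_P/dC_M = −r_P/(r_N+r_P) = −k₂/(k₂+k₁·C_M).
Integrating from C_{M0} to C_M: C_P = (0.472/0.541)·ln[(0.472+0.541·5.35)/(0.472+0.541·1.83)] = 0.8725·ln(3.366/1.462) = 0.7277 kmol/m³.
Then C_N = (C_{M0}−C_M) − C_P = 3.520 − 0.7277 = 2.793 kmol/m³.
Y_N = C_N/C_{M0} = 2.793/5.35 = 0.522.

0.522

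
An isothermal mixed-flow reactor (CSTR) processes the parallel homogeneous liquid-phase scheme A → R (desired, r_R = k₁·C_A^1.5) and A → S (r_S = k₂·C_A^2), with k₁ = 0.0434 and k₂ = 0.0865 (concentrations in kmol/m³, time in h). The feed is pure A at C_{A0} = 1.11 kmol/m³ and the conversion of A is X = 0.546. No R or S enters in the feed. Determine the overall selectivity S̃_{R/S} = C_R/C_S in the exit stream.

Exit C_A = C_{A0}(1−X) = 1.11×0.454 = 0.5039 kmol/m³.
A CSTR operates uniformly at the exit composition, giving r_R = 0.01553 and r_S = 0.02197 (each k·C_A^n at C_A = 0.5039).
Overall selectivity = C_R/C_S = r_Rτ/(r_Sτ) = r_R/r_S = 0.707.

0.707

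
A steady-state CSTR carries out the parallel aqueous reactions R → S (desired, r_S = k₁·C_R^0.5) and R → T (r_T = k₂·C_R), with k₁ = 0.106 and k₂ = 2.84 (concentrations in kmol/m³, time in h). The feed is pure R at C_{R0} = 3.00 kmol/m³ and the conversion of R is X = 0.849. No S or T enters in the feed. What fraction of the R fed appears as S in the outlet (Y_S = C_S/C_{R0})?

Exit C_R = C_{R0}(1−X) = 3.00×0.151 = 0.4530 kmol/m³.
A CSTR operates uniformly at the exit composition, giving r_S = 0.07134 and r_T = 1.287 (each k·C_R^n at C_R = 0.4530).
Fraction of consumed R going to S: r_S/(r_S+r_T) = 0.05254.
C_S = 0.05254·C_{R0}·X = 0.05254×3.00×0.849 = 0.134 kmol/m³; Y_S = C_S/C_{R0} = 0.0446.

0.0446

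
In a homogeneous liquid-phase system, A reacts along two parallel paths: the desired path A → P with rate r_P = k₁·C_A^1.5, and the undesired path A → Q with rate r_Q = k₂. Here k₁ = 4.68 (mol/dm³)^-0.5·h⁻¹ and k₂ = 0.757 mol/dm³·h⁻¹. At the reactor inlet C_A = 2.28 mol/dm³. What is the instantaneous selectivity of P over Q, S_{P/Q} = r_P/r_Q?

S_{P/Q} = r_P/r_Q = (k₁·C_A^1.5)/(k₂) = (k₁/k₂)·C_A^1.5.
= (4.68×2.280^1.5) / (0.757) = 16.11/0.7570 = 21.3.

21.3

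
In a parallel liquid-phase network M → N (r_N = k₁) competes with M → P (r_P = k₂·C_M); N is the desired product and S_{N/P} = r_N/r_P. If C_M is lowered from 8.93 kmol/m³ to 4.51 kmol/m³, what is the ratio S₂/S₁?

S_{N/P} = (k₁/k₂)·C_M⁻¹, so S₂/S₁ = (C_{M,2}/C_{M,1})⁻¹.
= 8.93/4.51 = 1.98.
Selectivity toward N rises as C_M falls — low-concentration operation is favoured.

1.98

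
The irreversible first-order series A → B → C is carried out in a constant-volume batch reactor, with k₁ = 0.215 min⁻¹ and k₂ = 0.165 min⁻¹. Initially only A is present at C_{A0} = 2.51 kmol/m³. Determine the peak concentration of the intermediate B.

1.05 kmol/m³

At the optimum, C_{B,max}/C_{A0} = (k₁/k₂)^[k₂/(k₂−k₁)].
= (0.215/0.165)^(0.165/(0.165−0.215)) = (1.303)^(-3.300) = 0.4175.
C_{B,max} = 0.4175×2.51 = 1.05 kmol/m³.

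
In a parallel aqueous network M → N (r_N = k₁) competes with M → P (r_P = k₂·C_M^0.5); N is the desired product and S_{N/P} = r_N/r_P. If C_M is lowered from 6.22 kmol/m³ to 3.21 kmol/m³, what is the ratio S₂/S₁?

1.39

S_{N/P} = (k₁/k₂)·C_M^-0.5, so S₂/S₁ = (C_{M,2}/C_{M,1})^-0.5.
= (3.21/6.22)^(-0.5) = (0.5161)^(-0.5) = 1.39.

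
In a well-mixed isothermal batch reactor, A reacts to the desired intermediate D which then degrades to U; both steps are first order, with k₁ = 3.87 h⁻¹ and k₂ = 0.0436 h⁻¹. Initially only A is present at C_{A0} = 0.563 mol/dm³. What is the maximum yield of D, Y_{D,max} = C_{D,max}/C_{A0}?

0.950

At the optimum, C_{D,max}/C_{A0} = (k₁/k₂)^[k₂/(k₂−k₁)].
= (3.87/0.0436)^(0.0436/(0.0436−3.87)) = (88.76)^(-0.01139) = 0.9502.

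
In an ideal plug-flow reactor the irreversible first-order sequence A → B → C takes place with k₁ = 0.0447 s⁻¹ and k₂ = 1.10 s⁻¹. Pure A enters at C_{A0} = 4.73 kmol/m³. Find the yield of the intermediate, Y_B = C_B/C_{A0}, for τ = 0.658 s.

The intermediate concentration in a first-order A→B→C sequence is C_B = k₁C_{A0}(e^(−k₁τ) − e^(−k₂τ))/(k₂−k₁).
e^(−k₁τ) = e^(−0.0447×0.658) = e^(−0.02941) = 0.9710; e^(−k₂τ) = e^(−0.7238) = 0.4849.
C_B = 0.0447×4.73/(1.10−0.0447) × (0.9710−0.4849) = 0.2004×0.4861 = 0.09739 kmol/m³.
Y_B = C_B/C_{A0} = 0.09739/4.73 = 0.0206.

0.0206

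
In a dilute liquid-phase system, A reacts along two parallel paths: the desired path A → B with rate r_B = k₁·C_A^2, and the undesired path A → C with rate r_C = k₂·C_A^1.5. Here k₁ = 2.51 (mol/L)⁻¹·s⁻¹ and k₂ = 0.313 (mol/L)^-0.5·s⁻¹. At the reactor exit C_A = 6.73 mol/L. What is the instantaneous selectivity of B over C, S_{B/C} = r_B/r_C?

S_{B/C} = r_B/r_C = (k₁·C_A^2)/(k₂·C_A^1.5) = (k₁/k₂)·C_A^0.5.
= (2.51×6.730^2) / (0.313×6.730^1.5) = 113.7/5.465 = 20.8.

20.8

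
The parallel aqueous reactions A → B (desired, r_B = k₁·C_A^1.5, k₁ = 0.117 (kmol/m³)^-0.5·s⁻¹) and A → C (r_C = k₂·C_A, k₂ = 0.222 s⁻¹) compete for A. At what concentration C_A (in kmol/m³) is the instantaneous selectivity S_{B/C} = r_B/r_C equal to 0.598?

S_{B/C} = (k₁/k₂)·C_A^0.5 ⇒ C_A = (S·k₂/k₁)^(2).
= (0.598×0.222/0.117)^(2) = (1.135)^(2) = 1.29 kmol/m³.

1.29 kmol/m³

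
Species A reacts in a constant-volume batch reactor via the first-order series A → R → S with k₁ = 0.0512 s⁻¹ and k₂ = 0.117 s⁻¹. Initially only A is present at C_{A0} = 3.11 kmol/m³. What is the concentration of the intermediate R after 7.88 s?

0.654 kmol/m³

Solving the coupled first-order balances gives C_R(t) = [k₁/(k₂−k₁)]·C_{A0}·(e^(−k₁t) − e^(−k₂t)).
e^(−k₁t) = e^(−0.0512×7.88) = e^(−0.4035) = 0.6680; e^(−k₂t) = e^(−0.9220) = 0.3977.
C_R = 0.0512×3.11/(0.117−0.0512) × (0.6680−0.3977) = 2.420×0.2703 = 0.6540 kmol/m³.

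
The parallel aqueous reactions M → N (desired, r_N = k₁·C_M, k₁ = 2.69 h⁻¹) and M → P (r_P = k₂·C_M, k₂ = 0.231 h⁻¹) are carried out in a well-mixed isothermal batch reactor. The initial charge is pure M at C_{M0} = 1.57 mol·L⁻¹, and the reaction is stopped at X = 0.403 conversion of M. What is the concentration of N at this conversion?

0.583 mol·L⁻¹

C_M = C_{M0}(1−X) = 0.9373 mol·L⁻¹.
Both paths are first order in M, so the instantaneous fraction to N is constant: dC_N/d(−C_M) = k₁/(k₁+k₂) = 0.9209.
C_N = 0.9209·(C_{M0}−C_M) = 0.9209×0.6327 = 0.583 mol·L⁻¹.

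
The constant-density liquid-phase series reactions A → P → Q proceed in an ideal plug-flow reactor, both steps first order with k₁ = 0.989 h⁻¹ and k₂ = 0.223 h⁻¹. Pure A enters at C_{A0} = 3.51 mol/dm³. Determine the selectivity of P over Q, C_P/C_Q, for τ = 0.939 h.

7.92

For first-order series with pure A initially, C_P(τ) = k₁C_{A0}/(k₂−k₁)·(e^(−k₁τ) − e^(−k₂τ)).
e^(−k₁τ) = e^(−0.989×0.939) = e^(−0.9287) = 0.3951; e^(−k₂τ) = e^(−0.2094) = 0.8111.
C_P = 0.989×3.51/(0.223−0.989) × (0.3951−0.8111) = (-4.532)×(-0.4160) = 1.885 mol/dm³.
C_A = C_{A0}e^(−k₁τ) = 1.387 mol/dm³, so C_Q = C_{A0}−C_A−C_P = 0.2381 mol/dm³; C_P/C_Q = 7.92.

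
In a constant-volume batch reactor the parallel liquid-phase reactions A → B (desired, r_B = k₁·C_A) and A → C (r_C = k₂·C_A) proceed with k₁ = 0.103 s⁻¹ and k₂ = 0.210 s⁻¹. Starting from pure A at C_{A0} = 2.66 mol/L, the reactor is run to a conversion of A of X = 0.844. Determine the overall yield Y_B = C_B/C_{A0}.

0.278

C_A = C_{A0}(1−X) = 0.4150 mol/L.
Both paths are first order in A, so the instantaneous fraction to B is constant: dC_B/d(−C_A) = k₁/(k₁+k₂) = 0.3291.
C_B = 0.3291·(C_{A0}−C_A) = 0.3291×2.245 = 0.739 mol/L.
Y_B = C_B/C_{A0} = 0.7388/2.66 = 0.278.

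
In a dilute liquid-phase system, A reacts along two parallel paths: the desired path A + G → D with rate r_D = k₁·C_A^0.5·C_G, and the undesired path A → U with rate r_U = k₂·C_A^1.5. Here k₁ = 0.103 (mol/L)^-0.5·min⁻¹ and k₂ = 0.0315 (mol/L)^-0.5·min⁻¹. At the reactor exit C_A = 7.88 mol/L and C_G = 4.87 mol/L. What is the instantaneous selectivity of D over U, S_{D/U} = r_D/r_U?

2.02

S_{D/U} = r_D/r_U = (k₁·C_A^0.5·C_G)/(k₂·C_A^1.5) = (k₁/k₂)·C_A⁻¹·C_G.
= (0.103×7.880^0.5×4.870) / (0.0315×7.880^1.5) = 1.408/0.6968 = 2.02.
The undesired path is higher order in A, so low C_A (CSTR or dilute feed) favours D.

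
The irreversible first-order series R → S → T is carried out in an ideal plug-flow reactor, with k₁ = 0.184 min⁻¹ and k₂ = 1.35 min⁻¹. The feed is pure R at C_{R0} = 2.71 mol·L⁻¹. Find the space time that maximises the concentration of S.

1.71 min

The intermediate peaks when r₁ = r₂, i.e. k₁e^(−k₁τ) = k₂e^(−k₂τ), giving τ_opt = ln(k₂/k₁)/(k₂−k₁).
= ln(1.35/0.184)/(1.35−0.184) = ln(7.337)/1.166 = 1.993/1.166 = 1.71 min.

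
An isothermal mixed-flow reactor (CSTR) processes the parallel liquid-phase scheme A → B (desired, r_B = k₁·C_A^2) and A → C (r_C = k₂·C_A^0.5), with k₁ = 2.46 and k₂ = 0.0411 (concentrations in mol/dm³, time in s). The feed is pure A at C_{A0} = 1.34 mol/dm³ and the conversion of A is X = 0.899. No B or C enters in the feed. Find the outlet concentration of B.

0.902 mol/dm³

Exit C_A = C_{A0}(1−X) = 1.34×0.101 = 0.1353 mol/dm³.
A CSTR operates uniformly at the exit composition, giving r_B = 0.04506 and r_C = 0.01512 (each k·C_A^n at C_A = 0.1353).
Fraction of consumed A going to B: r_B/(r_B+r_C) = 0.7488.
C_B = 0.7488·C_{A0}·X = 0.7488×1.34×0.899 = 0.902 mol/dm³.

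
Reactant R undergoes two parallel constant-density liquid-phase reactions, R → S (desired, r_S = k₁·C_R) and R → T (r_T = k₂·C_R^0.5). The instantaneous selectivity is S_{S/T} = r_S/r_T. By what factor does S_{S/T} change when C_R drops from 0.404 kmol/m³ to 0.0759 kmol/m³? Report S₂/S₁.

0.433

S_{S/T} = (k₁/k₂)·C_R^0.5, so S₂/S₁ = (C_{R,2}/C_{R,1})^0.5.
= (0.0759/0.404)^0.5 = (0.1879)^0.5 = 0.433.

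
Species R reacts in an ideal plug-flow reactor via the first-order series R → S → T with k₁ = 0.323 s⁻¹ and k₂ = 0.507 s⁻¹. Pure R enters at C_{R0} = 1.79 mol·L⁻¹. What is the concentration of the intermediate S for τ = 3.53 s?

Solving the coupled first-order balances gives C_S(τ) = [k₁/(k₂−k₁)]·C_{R0}·(e^(−k₁τ) − e^(−k₂τ)).
e^(−k₁τ) = e^(−0.323×3.53) = e^(−1.140) = 0.3198; e^(−k₂τ) = e^(−1.790) = 0.1670.
C_S = 0.323×1.79/(0.507−0.323) × (0.3198−0.1670) = 3.142×0.1527 = 0.4800 mol·L⁻¹.

0.480 mol·L⁻¹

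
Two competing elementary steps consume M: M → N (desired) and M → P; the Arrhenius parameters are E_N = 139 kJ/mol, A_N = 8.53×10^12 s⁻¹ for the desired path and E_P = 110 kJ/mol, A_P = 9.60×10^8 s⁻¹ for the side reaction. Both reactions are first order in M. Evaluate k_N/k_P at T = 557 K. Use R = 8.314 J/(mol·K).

16.9

With equal orders, S_{N/P} = k_N/k_P = (A_N/A_P)·exp[(E_P−E_N)/(RT)].
(E_P−E_N)/(RT) = (110−139)×10³/(8.314×557) = -29000/4631 = -6.262.
k_N/k_P = (8.53×10^12/9.60×10^8)·exp(-6.262) = 8885 × 0.001907 = 16.9.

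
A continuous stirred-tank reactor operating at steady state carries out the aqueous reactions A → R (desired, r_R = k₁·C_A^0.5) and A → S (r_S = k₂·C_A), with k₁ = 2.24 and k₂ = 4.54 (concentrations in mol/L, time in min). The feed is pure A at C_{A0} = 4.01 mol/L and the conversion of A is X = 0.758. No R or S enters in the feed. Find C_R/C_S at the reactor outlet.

0.501

Exit C_A = C_{A0}(1−X) = 4.01×0.242 = 0.9704 mol/L.
Rates in a CSTR are evaluated at the outlet concentration: r_R = 2.24×0.9704^0.5 = 2.207, r_S = 4.54×0.9704 = 4.406.
Overall selectivity = C_R/C_S = r_Rτ/(r_Sτ) = r_R/r_S = 0.501.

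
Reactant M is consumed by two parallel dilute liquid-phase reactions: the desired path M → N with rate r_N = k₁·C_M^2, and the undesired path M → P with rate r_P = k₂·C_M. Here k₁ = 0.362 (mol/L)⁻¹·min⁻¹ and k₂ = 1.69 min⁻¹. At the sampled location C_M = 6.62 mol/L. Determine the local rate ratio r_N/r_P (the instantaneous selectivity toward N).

S_{N/P} = r_N/r_P = (k₁·C_M^2)/(k₂·C_M) = (k₁/k₂)·C_M.
= (0.362×6.620^2) / (1.69×6.620) = 15.86/11.19 = 1.42.
Since the desired path is higher order in M, keeping C_M high (PFR or concentrated feed) favours N.

1.42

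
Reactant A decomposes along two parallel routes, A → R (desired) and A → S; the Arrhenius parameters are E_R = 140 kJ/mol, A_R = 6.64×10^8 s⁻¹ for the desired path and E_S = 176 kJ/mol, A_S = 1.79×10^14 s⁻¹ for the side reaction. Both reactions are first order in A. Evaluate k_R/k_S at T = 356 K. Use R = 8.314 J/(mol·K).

Since both paths have the same order in A, the concentration cancels and S_{R/S} = k_R/k_S = (A_R/A_S)·exp[(E_S−E_R)/(RT)].
(E_S−E_R)/(RT) = (176−140)×10³/(8.314×356) = 36000/2960 = 12.16.
k_R/k_S = (6.64×10^8/1.79×10^14)·exp(12.16) = 3.709×10^-6 × 1.916×10^5 = 0.711.

0.711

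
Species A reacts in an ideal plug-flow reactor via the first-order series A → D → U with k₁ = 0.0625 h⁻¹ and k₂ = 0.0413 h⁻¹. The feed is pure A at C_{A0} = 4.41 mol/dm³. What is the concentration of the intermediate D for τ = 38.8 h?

Solving the coupled first-order balances gives C_D(τ) = [k₁/(k₂−k₁)]·C_{A0}·(e^(−k₁τ) − e^(−k₂τ)).
e^(−k₁τ) = e^(−0.0625×38.8) = e^(−2.425) = 0.08848; e^(−k₂τ) = e^(−1.602) = 0.2014.
C_D = 0.0625×4.41/(0.0413−0.0625) × (0.08848−0.2014) = (-13.00)×(-0.1129) = 1.468 mol/dm³.

1.47 mol/dm³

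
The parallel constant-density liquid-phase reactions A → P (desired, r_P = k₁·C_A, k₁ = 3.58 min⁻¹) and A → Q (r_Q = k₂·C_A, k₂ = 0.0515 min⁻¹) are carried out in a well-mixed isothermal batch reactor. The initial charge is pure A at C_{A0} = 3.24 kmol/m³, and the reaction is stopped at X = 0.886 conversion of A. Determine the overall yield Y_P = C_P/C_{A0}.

C_A = C_{A0}(1−X) = 0.3694 kmol/m³.
Both paths are first order in A, so the instantaneous fraction to P is constant: dC_P/d(−C_A) = k₁/(k₁+k₂) = 0.9858.
C_P = 0.9858·(C_{A0}−C_A) = 0.9858×2.871 = 2.83 kmol/m³.
Y_P = C_P/C_{A0} = 2.830/3.24 = 0.873.

0.873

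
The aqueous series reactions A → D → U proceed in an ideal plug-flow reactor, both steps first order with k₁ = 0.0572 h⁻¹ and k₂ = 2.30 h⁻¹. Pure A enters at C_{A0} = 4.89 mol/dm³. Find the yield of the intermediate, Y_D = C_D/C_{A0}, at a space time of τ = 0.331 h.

Solving the coupled first-order balances gives C_D(τ) = [k₁/(k₂−k₁)]·C_{A0}·(e^(−k₁τ) − e^(−k₂τ)).
e^(−k₁τ) = e^(−0.0572×0.331) = e^(−0.01893) = 0.9812; e^(−k₂τ) = e^(−0.7613) = 0.4671.
C_D = 0.0572×4.89/(2.30−0.0572) × (0.9812−0.4671) = 0.1247×0.5142 = 0.06413 mol/dm³.
Y_D = C_D/C_{A0} = 0.06413/4.89 = 0.0131.

0.0131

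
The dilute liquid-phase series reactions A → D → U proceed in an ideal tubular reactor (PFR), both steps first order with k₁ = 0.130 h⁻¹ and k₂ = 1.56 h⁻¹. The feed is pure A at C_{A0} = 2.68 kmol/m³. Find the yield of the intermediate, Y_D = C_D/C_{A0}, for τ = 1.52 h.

For first-order series with pure A initially, C_D(τ) = k₁C_{A0}/(k₂−k₁)·(e^(−k₁τ) − e^(−k₂τ)).
e^(−k₁τ) = e^(−0.130×1.52) = e^(−0.1976) = 0.8207; e^(−k₂τ) = e^(−2.371) = 0.09337.
C_D = 0.130×2.68/(1.56−0.130) × (0.8207−0.09337) = 0.2436×0.7273 = 0.1772 kmol/m³.
Y_D = C_D/C_{A0} = 0.1772/2.68 = 0.0661.

0.0661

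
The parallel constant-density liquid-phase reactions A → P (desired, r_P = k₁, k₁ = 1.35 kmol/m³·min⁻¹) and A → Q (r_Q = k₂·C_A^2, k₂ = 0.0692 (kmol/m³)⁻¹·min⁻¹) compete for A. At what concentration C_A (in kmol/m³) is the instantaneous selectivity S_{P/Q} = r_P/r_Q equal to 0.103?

S_{P/Q} = (k₁/k₂)·C_A^-2 ⇒ C_A = (S·k₂/k₁)^(-0.5).
= (0.103×0.0692/1.35)^(-0.5) = (0.005280)^(-0.5) = 13.8 kmol/m³.

13.8 kmol/m³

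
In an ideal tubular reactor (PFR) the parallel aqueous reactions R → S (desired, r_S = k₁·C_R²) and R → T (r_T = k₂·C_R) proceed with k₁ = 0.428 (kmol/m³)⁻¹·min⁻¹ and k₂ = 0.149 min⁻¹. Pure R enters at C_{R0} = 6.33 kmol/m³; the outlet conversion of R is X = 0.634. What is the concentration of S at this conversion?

C_R = C_{R0}(1−X) = 2.317 kmol/m³.
Along a PFR/batch, dC_T/dC_R = −r_T/(r_S+r_T) = −k₂/(k₂+k₁·C_R).
Integrating from C_{R0} to C_R: C_T = (0.149/0.428)·ln[(0.149+0.428·6.33)/(0.149+0.428·2.32)] = 0.3481·ln(2.858/1.141) = 0.3198 kmol/m³.
Then C_S = (C_{R0}−C_R) − C_T = 4.013 − 0.3198 = 3.693 kmol/m³.

3.69 kmol/m³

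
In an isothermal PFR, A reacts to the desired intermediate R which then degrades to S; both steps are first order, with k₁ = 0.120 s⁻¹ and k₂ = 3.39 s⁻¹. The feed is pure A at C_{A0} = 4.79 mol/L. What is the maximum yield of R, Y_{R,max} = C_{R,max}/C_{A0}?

0.0313

At the optimum, C_{R,max}/C_{A0} = (k₁/k₂)^[k₂/(k₂−k₁)].
= (0.120/3.39)^(3.39/(3.39−0.120)) = (0.03540)^(1.037) = 0.03131.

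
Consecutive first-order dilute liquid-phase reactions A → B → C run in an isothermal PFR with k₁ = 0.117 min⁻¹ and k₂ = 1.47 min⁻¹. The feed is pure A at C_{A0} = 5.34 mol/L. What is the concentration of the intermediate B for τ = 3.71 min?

0.297 mol/L

For first-order series with pure A initially, C_B(τ) = k₁C_{A0}/(k₂−k₁)·(e^(−k₁τ) − e^(−k₂τ)).
e^(−k₁τ) = e^(−0.117×3.71) = e^(−0.4341) = 0.6479; e^(−k₂τ) = e^(−5.454) = 0.004280.
C_B = 0.117×5.34/(1.47−0.117) × (0.6479−0.004280) = 0.4618×0.6436 = 0.2972 mol/L.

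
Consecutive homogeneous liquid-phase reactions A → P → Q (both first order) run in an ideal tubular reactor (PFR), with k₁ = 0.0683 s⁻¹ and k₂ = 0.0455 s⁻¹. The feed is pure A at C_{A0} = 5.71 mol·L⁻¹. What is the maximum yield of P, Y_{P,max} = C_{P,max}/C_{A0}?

At the optimum, C_{P,max}/C_{A0} = (k₁/k₂)^[k₂/(k₂−k₁)].
= (0.0683/0.0455)^(0.0455/(0.0455−0.0683)) = (1.501)^(-1.996) = 0.4446.

0.445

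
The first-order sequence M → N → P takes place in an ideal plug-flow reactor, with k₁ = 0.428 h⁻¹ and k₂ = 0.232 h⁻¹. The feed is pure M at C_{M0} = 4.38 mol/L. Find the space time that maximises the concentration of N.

3.12 h

For first-order series the maximum of C_N occurs at τ_opt = ln(k₂/k₁)/(k₂−k₁).
= ln(0.232/0.428)/(0.232−0.428) = ln(0.5421)/-0.1960 = -0.6124/-0.1960 = 3.12 h.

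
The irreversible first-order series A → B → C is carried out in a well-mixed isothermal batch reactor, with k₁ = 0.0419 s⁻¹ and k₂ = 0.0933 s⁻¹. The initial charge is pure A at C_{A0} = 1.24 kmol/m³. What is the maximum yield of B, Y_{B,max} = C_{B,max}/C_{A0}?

0.234

At the optimum, C_{B,max}/C_{A0} = (k₁/k₂)^[k₂/(k₂−k₁)].
= (0.0419/0.0933)^(0.0933/(0.0933−0.0419)) = (0.4491)^(1.815) = 0.2338.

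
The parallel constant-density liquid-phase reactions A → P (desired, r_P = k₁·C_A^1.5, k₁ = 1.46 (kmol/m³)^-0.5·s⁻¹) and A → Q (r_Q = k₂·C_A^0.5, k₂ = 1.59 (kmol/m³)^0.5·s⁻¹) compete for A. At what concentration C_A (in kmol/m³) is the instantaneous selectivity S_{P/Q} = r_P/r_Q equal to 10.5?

S_{P/Q} = (k₁/k₂)·C_A ⇒ C_A = S·k₂/k₁.
= 10.5×1.59/1.46 = 11.4 kmol/m³.

11.4 kmol/m³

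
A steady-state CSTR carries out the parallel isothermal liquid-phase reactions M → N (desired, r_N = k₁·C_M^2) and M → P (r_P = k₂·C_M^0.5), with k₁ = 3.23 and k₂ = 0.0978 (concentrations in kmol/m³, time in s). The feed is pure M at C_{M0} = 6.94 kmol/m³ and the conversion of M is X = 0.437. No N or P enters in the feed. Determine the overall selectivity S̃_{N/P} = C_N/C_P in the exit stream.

Exit C_M = C_{M0}(1−X) = 6.94×0.563 = 3.907 kmol/m³.
In a CSTR the entire volume is at exit conditions, so r_N = 3.23×3.907^2 = 49.31 and r_P = 0.0978×3.907^0.5 = 0.1933.
Overall selectivity = C_N/C_P = r_Nτ/(r_Pτ) = r_N/r_P = 255.

255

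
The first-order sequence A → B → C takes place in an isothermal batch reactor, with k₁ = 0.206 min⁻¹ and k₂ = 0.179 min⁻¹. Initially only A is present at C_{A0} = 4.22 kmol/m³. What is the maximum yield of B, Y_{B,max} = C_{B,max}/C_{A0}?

0.394

At the optimum, C_{B,max}/C_{A0} = (k₁/k₂)^[k₂/(k₂−k₁)].
= (0.206/0.179)^(0.179/(0.179−0.206)) = (1.151)^(-6.630) = 0.3940.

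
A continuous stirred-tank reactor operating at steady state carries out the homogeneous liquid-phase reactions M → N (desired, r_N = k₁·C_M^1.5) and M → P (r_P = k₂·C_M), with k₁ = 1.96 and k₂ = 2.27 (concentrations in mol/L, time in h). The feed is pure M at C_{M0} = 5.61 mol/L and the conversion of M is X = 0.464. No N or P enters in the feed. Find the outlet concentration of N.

1.56 mol/L

Exit C_M = C_{M0}(1−X) = 5.61×0.536 = 3.007 mol/L.
Rates in a CSTR are evaluated at the outlet concentration: r_N = 1.96×3.007^1.5 = 10.22, r_P = 2.27×3.007 = 6.826.
Fraction of consumed M going to N: r_N/(r_N+r_P) = 0.5996.
C_N = 0.5996·C_{M0}·X = 0.5996×5.61×0.464 = 1.56 mol/L.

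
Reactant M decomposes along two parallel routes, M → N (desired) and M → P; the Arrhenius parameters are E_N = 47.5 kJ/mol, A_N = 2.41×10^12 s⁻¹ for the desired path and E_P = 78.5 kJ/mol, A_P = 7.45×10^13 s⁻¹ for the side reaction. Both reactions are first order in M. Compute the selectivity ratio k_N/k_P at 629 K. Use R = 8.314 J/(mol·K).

k_N/k_P = (A_N/A_P)·exp[−(E_N−E_P)/(RT)] = (A_N/A_P)·exp[(E_P−E_N)/(RT)].
(E_P−E_N)/(RT) = (78.5−47.5)×10³/(8.314×629) = 31000/5230 = 5.928.
k_N/k_P = (2.41×10^12/7.45×10^13)·exp(5.928) = 0.03235 × 375.4 = 12.1.
Since E_N < E_P, lowering the temperature improves selectivity toward N.

12.1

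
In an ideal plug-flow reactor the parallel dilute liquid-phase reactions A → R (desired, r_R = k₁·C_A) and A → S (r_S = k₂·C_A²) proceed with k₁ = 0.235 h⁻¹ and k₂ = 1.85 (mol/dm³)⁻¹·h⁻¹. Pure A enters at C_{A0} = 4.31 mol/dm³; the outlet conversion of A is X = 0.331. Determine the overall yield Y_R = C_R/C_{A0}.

0.0114

C_A = C_{A0}(1−X) = 2.883 mol/dm³.
Along a PFR/batch, dC_R/dC_A = −r_R/(r_R+r_S) = −k₁/(k₁+k₂·C_A).
Integrating from C_{A0} to C_A: C_R = (0.235/1.85)·ln[(0.235+1.85·4.31)/(0.235+1.85·2.88)] = 0.1270·ln(8.208/5.569) = 0.04927 mol/dm³.
Y_R = C_R/C_{A0} = 0.04927/4.31 = 0.0114.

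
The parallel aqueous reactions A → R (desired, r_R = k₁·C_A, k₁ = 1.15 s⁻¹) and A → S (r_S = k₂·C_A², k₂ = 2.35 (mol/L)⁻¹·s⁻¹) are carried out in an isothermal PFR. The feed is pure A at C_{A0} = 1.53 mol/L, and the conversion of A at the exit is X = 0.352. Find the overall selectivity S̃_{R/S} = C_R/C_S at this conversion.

0.392

C_A = C_{A0}(1−X) = 0.9914 mol/L.
Along a PFR/batch, dC_R/dC_A = −r_R/(r_R+r_S) = −k₁/(k₁+k₂·C_A).
Integrating from C_{A0} to C_A: C_R = (1.15/2.35)·ln[(1.15+2.35·1.53)/(1.15+2.35·0.991)] = 0.4894·ln(4.745/3.480) = 0.1518 mol/L.
C_S = (C_{A0}−C_A)−C_R = 0.3868 mol/L; S̃_{R/S} = 0.1518/0.3868 = 0.392.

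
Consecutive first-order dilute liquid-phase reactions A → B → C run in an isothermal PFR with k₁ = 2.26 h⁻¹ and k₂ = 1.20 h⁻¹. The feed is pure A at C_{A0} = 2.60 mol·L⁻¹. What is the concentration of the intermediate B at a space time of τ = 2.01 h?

For first-order series with pure A initially, C_B(τ) = k₁C_{A0}/(k₂−k₁)·(e^(−k₁τ) − e^(−k₂τ)).
e^(−k₁τ) = e^(−2.26×2.01) = e^(−4.543) = 0.01065; e^(−k₂τ) = e^(−2.412) = 0.08964.
C_B = 2.26×2.60/(1.20−2.26) × (0.01065−0.08964) = (-5.543)×(-0.07899) = 0.4379 mol·L⁻¹.

0.438 mol·L⁻¹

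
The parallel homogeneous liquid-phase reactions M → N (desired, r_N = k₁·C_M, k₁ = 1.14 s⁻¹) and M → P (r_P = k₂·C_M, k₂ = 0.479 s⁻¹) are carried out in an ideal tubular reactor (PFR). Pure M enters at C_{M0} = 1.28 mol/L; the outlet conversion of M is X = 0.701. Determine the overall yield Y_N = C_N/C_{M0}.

0.494

C_M = C_{M0}(1−X) = 0.3827 mol/L.
Both paths are first order in M, so the instantaneous fraction to N is constant: dC_N/d(−C_M) = k₁/(k₁+k₂) = 0.7041.
C_N = 0.7041·(C_{M0}−C_M) = 0.7041×0.8973 = 0.632 mol/L.
Y_N = C_N/C_{M0} = 0.6318/1.28 = 0.494.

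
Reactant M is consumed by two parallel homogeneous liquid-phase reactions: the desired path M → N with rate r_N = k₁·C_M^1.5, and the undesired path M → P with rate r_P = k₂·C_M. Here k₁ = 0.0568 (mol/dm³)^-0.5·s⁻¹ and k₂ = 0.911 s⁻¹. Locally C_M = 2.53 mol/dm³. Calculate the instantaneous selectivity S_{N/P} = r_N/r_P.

S_{N/P} = r_N/r_P = (k₁·C_M^1.5)/(k₂·C_M) = (k₁/k₂)·C_M^0.5.
= (0.0568×2.530^1.5) / (0.911×2.530) = 0.2286/2.305 = 0.0992.
Since the desired path is higher order in M, keeping C_M high (PFR or concentrated feed) favours N.

0.0992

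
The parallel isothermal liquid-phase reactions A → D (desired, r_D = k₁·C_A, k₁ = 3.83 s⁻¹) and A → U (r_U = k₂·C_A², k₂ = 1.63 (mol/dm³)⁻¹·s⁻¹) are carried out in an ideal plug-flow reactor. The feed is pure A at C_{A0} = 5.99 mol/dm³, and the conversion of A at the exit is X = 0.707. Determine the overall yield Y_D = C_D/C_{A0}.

0.278

C_A = C_{A0}(1−X) = 1.755 mol/dm³.
Along a PFR/batch, dC_D/dC_A = −r_D/(r_D+r_U) = −k₁/(k₁+k₂·C_A).
Integrating from C_{A0} to C_A: C_D = (3.83/1.63)·ln[(3.83+1.63·5.99)/(3.83+1.63·1.76)] = 2.350·ln(13.59/6.691) = 1.666 mol/dm³.
Y_D = C_D/C_{A0} = 1.666/5.99 = 0.278.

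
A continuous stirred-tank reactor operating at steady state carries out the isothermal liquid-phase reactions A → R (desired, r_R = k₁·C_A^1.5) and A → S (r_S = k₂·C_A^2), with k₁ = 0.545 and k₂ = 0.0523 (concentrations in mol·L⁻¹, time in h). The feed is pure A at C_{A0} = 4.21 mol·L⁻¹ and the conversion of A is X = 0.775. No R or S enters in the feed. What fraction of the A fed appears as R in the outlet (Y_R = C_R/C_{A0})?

0.709

Exit C_A = C_{A0}(1−X) = 4.21×0.225 = 0.9472 mol·L⁻¹.
In a CSTR the entire volume is at exit conditions, so r_R = 0.545×0.9472^1.5 = 0.5025 and r_S = 0.0523×0.9472^2 = 0.04693.
Fraction of consumed A going to R: r_R/(r_R+r_S) = 0.9146.
C_R = 0.9146·C_{A0}·X = 0.9146×4.21×0.775 = 2.98 mol·L⁻¹; Y_R = C_R/C_{A0} = 0.709.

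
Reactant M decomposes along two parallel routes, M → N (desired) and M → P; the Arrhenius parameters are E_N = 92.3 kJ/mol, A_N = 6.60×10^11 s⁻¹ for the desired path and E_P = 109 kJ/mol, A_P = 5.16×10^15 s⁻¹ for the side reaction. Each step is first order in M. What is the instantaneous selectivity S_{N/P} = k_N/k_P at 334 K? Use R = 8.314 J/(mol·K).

0.0523

Since both paths have the same order in M, the concentration cancels and S_{N/P} = k_N/k_P = (A_N/A_P)·exp[(E_P−E_N)/(RT)].
(E_P−E_N)/(RT) = (109−92.3)×10³/(8.314×334) = 16700/2777 = 6.014.
k_N/k_P = (6.60×10^11/5.16×10^15)·exp(6.014) = 1.279×10^-4 × 409.1 = 0.0523.
Since E_N < E_P, lowering the temperature improves selectivity toward N.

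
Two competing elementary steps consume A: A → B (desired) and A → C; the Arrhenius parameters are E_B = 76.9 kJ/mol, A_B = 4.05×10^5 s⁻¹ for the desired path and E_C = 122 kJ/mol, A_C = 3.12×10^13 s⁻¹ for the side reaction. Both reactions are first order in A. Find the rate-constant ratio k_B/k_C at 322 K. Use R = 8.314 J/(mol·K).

k_B/k_C = (A_B/A_C)·exp[−(E_B−E_C)/(RT)] = (A_B/A_C)·exp[(E_C−E_B)/(RT)].
(E_C−E_B)/(RT) = (122−76.9)×10³/(8.314×322) = 45100/2677 = 16.85.
k_B/k_C = (4.05×10^5/3.12×10^13)·exp(16.85) = 1.298×10^-8 × 2.072×10^7 = 0.269.

0.269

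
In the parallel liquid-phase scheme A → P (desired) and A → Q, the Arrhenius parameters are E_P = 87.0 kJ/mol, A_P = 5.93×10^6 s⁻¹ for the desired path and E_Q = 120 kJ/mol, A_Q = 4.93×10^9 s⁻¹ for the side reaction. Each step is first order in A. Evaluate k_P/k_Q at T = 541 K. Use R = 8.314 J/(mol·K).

Since both paths have the same order in A, the concentration cancels and S_{P/Q} = k_P/k_Q = (A_P/A_Q)·exp[(E_Q−E_P)/(RT)].
(E_Q−E_P)/(RT) = (120−87.0)×10³/(8.314×541) = 33000/4498 = 7.337.
k_P/k_Q = (5.93×10^6/4.93×10^9)·exp(7.337) = 0.001203 × 1536 = 1.85.

1.85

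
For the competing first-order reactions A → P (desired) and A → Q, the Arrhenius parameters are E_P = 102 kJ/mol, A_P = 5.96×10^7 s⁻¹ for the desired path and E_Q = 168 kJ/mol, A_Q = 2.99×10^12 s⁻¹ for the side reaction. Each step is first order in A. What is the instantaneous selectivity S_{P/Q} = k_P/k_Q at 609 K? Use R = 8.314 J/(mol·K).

9.13

Since both paths have the same order in A, the concentration cancels and S_{P/Q} = k_P/k_Q = (A_P/A_Q)·exp[(E_Q−E_P)/(RT)].
(E_Q−E_P)/(RT) = (168−102)×10³/(8.314×609) = 66000/5063 = 13.04.
k_P/k_Q = (5.96×10^7/2.99×10^12)·exp(13.04) = 1.993×10^-5 × 4.582×10^5 = 9.13.
Since E_P < E_Q, lowering the temperature improves selectivity toward P.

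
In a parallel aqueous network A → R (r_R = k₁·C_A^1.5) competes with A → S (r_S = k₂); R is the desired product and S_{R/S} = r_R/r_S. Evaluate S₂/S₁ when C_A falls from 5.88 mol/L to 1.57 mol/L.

0.138

S_{R/S} = (k₁/k₂)·C_A^1.5, so S₂/S₁ = (C_{A,2}/C_{A,1})^1.5.
= (1.57/5.88)^1.5 = (0.2670)^1.5 = 0.138.
Selectivity toward R falls as C_A falls — high-concentration operation is favoured.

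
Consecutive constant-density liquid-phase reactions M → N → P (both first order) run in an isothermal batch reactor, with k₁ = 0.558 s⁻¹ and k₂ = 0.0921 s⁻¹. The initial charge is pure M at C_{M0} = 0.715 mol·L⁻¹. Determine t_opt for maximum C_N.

3.87 s

The intermediate peaks when r₁ = r₂, i.e. k₁e^(−k₁t) = k₂e^(−k₂t), giving t_opt = ln(k₂/k₁)/(k₂−k₁).
= ln(0.0921/0.558)/(0.0921−0.558) = ln(0.1651)/-0.4659 = -1.801/-0.4659 = 3.87 s.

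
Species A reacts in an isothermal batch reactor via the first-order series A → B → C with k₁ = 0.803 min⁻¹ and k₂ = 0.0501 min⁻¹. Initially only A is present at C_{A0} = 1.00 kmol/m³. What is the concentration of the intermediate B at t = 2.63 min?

The intermediate concentration in a first-order A→B→C sequence is C_B = k₁C_{A0}(e^(−k₁t) − e^(−k₂t))/(k₂−k₁).
e^(−k₁t) = e^(−0.803×2.63) = e^(−2.112) = 0.1210; e^(−k₂t) = e^(−0.1318) = 0.8765.
C_B = 0.803×1.00/(0.0501−0.803) × (0.1210−0.8765) = (-1.067)×(-0.7555) = 0.8058 kmol/m³.

0.806 kmol/m³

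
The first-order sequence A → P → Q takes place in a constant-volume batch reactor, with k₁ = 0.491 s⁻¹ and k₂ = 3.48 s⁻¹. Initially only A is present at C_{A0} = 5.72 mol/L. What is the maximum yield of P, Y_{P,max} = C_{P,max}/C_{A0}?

0.102

For a first-order series the maximum intermediate yield is C_{P,max}/C_{A0} = (k₁/k₂)^[k₂/(k₂−k₁)].
= (0.491/3.48)^(3.48/(3.48−0.491)) = (0.1411)^(1.164) = 0.1023.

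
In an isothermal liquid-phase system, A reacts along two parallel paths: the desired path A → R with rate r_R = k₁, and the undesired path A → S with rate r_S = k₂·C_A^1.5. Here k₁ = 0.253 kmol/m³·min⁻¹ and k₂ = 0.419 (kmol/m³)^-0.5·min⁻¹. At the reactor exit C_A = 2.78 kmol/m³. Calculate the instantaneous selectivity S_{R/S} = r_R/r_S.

0.130

S_{R/S} = r_R/r_S = (k₁)/(k₂·C_A^1.5) = (k₁/k₂)·C_A^-1.5.
= (0.253) / (0.419×2.780^1.5) = 0.2530/1.942 = 0.130.
The undesired path is higher order in A, so low C_A (CSTR or dilute feed) favours R.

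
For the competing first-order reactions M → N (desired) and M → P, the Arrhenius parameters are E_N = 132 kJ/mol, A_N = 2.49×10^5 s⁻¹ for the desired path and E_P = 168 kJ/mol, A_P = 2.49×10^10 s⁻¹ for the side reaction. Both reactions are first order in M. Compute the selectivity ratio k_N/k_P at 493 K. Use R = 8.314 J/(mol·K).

With equal orders, S_{N/P} = k_N/k_P = (A_N/A_P)·exp[(E_P−E_N)/(RT)].
(E_P−E_N)/(RT) = (168−132)×10³/(8.314×493) = 36000/4099 = 8.783.
k_N/k_P = (2.49×10^5/2.49×10^10)·exp(8.783) = 1.000×10^-5 × 6523 = 0.0652.

0.0652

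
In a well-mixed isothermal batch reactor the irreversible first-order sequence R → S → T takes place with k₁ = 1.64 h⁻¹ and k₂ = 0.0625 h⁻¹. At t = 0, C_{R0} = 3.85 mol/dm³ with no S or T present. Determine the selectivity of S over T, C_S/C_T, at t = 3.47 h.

Solving the coupled first-order balances gives C_S(t) = [k₁/(k₂−k₁)]·C_{R0}·(e^(−k₁t) − e^(−k₂t)).
e^(−k₁t) = e^(−1.64×3.47) = e^(−5.691) = 0.003377; e^(−k₂t) = e^(−0.2169) = 0.8050.
C_S = 1.64×3.85/(0.0625−1.64) × (0.003377−0.8050) = (-4.003)×(-0.8017) = 3.209 mol/dm³.
C_R = C_{R0}e^(−k₁t) = 0.01300 mol/dm³, so C_T = C_{R0}−C_R−C_S = 0.6284 mol/dm³; C_S/C_T = 5.11.

5.11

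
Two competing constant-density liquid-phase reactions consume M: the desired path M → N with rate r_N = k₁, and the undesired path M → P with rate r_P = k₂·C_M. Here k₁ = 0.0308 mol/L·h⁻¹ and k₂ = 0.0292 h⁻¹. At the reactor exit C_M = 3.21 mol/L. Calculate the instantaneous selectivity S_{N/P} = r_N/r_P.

0.329

S_{N/P} = r_N/r_P = (k₁)/(k₂·C_M) = (k₁/k₂)·C_M⁻¹.
= (0.0308) / (0.0292×3.210) = 0.03080/0.09373 = 0.329.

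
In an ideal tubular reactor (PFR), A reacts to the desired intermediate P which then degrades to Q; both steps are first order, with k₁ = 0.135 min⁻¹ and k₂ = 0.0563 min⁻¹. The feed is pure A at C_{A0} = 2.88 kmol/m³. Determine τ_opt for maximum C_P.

Setting dC_P/dτ = 0 gives τ_opt = ln(k₂/k₁)/(k₂−k₁).
= ln(0.0563/0.135)/(0.0563−0.135) = ln(0.4170)/-0.07870 = -0.8746/-0.07870 = 11.1 min.

11.1 min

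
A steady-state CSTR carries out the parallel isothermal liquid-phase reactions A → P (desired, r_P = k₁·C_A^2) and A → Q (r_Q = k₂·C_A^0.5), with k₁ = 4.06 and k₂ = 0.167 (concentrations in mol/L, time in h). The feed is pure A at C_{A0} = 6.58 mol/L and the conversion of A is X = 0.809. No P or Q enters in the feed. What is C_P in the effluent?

5.17 mol/L

Exit C_A = C_{A0}(1−X) = 6.58×0.191 = 1.257 mol/L.
In a CSTR the entire volume is at exit conditions, so r_P = 4.06×1.257^2 = 6.413 and r_Q = 0.167×1.257^0.5 = 0.1872.
Fraction of consumed A going to P: r_P/(r_P+r_Q) = 0.9716.
C_P = 0.9716·C_{A0}·X = 0.9716×6.58×0.809 = 5.17 mol/L.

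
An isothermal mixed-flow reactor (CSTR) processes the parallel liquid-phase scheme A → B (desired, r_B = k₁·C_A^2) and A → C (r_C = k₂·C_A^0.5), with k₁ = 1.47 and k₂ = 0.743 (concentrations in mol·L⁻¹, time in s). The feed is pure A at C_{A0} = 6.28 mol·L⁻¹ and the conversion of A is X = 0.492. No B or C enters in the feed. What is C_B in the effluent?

Exit C_A = C_{A0}(1−X) = 6.28×0.508 = 3.190 mol·L⁻¹.
A CSTR operates uniformly at the exit composition, giving r_B = 14.96 and r_C = 1.327 (each k·C_A^n at C_A = 3.190).
Fraction of consumed A going to B: r_B/(r_B+r_C) = 0.9185.
C_B = 0.9185·C_{A0}·X = 0.9185×6.28×0.492 = 2.84 mol·L⁻¹.

2.84 mol·L⁻¹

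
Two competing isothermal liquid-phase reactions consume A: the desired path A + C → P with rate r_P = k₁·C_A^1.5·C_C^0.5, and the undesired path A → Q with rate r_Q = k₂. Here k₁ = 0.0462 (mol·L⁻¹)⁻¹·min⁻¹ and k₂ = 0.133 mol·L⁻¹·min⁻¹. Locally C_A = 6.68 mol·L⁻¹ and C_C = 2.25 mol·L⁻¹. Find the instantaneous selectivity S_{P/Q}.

9.00

S_{P/Q} = r_P/r_Q = (k₁·C_A^1.5·C_C^0.5)/(k₂) = (k₁/k₂)·C_A^1.5·C_C^0.5.
= (0.0462×6.680^1.5×2.250^0.5) / (0.133) = 1.196/0.1330 = 9.00.
Since the desired path is higher order in A, keeping C_A high (PFR or concentrated feed) favours P.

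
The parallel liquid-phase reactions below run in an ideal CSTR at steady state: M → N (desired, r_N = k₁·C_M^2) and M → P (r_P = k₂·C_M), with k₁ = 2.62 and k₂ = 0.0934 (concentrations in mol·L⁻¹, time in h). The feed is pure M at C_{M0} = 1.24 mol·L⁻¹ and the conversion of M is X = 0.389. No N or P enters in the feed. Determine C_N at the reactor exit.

Exit C_M = C_{M0}(1−X) = 1.24×0.611 = 0.7576 mol·L⁻¹.
In a CSTR the entire volume is at exit conditions, so r_N = 2.62×0.7576^2 = 1.504 and r_P = 0.0934×0.7576 = 0.07076.
Fraction of consumed M going to N: r_N/(r_N+r_P) = 0.9551.
C_N = 0.9551·C_{M0}·X = 0.9551×1.24×0.389 = 0.461 mol·L⁻¹.

0.461 mol·L⁻¹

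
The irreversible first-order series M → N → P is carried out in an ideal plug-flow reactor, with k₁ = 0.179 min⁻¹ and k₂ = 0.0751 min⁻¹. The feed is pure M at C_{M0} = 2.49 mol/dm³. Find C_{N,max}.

At the optimum, C_{N,max}/C_{M0} = (k₁/k₂)^[k₂/(k₂−k₁)].
= (0.179/0.0751)^(0.0751/(0.0751−0.179)) = (2.383)^(-0.7228) = 0.5338.
C_{N,max} = 0.5338×2.49 = 1.33 mol/dm³.

1.33 mol/dm³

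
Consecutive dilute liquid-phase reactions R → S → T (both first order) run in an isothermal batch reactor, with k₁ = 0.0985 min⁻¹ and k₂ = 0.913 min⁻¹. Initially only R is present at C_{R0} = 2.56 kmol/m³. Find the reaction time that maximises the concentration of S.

2.73 min

Setting dC_S/dt = 0 gives t_opt = ln(k₂/k₁)/(k₂−k₁).
= ln(0.913/0.0985)/(0.913−0.0985) = ln(9.269)/0.8145 = 2.227/0.8145 = 2.73 min.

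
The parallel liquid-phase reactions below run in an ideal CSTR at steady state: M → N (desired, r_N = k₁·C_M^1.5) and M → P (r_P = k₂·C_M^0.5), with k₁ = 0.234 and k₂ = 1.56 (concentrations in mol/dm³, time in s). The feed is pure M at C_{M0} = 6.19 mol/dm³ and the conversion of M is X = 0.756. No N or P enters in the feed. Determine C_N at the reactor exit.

Exit C_M = C_{M0}(1−X) = 6.19×0.244 = 1.510 mol/dm³.
A CSTR operates uniformly at the exit composition, giving r_N = 0.4343 and r_P = 1.917 (each k·C_M^n at C_M = 1.510).
Fraction of consumed M going to N: r_N/(r_N+r_P) = 0.1847.
C_N = 0.1847·C_{M0}·X = 0.1847×6.19×0.756 = 0.864 mol/dm³.

0.864 mol/dm³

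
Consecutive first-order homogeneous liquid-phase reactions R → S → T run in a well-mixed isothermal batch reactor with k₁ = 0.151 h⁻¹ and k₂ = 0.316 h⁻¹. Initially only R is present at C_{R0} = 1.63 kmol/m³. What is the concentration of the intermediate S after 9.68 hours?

0.276 kmol/m³

For first-order series with pure R initially, C_S(t) = k₁C_{R0}/(k₂−k₁)·(e^(−k₁t) − e^(−k₂t)).
e^(−k₁t) = e^(−0.151×9.68) = e^(−1.462) = 0.2318; e^(−k₂t) = e^(−3.059) = 0.04694.
C_S = 0.151×1.63/(0.316−0.151) × (0.2318−0.04694) = 1.492×0.1849 = 0.2758 kmol/m³.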